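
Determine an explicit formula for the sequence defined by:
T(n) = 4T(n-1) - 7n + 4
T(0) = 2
First-order linear with linear forcing.
Homogeneous solution: T_h(n) = A·(4)^n.
Try particular T_p(n) = pn + q. Substituting:
  pn + q = 4(p(n-1) + q) - 7n + 4.
Matching the n-coefficient: p = 4p - 7 ⇒ p = \frac{7}{3}.
Matching constants: q = -4p + 4q + 4 ⇒ q = \frac{16}{9}.
General: T(n) = A·(4)^n + \frac{7 n}{3} + \frac{16}{9}.
Apply T(0) = 2: A + \frac{16}{9} = 2 ⇒ A = \frac{2}{9}.
So T(n) = \frac{2 \cdot 4^{n}}{9} + \frac{7 n}{3} + \frac{16}{9}.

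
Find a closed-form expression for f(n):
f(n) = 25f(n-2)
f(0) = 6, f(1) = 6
Characteristic equation: x² - 25 = 0, which factors as (x - (-5))(x - (5)) = 0.
Roots r₁ = -5, r₂ = 5 (distinct).
General solution: f(n) = A·(-5)^n + B·(5)^n.
From f(0) = 6: A + B = 6.
From f(1) = 6: -5A + 5B = 6.
Solving: A = \frac{12}{5}, B = \frac{18}{5}.
So f(n) = \frac{12 \left(-5\right)^{n}}{5} + \frac{18 \cdot 5^{n}}{5}.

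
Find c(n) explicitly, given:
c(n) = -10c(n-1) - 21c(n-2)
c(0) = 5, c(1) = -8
Characteristic equation: x² + 10x + 21 = 0, which factors as (x - (-7))(x - (-3)) = 0.
Roots r₁ = -7, r₂ = -3 (distinct).
General solution: c(n) = A·(-7)^n + B·(-3)^n.
From c(0) = 5: A + B = 5.
From c(1) = -8: -7A - 3B = -8.
Solving: A = - \frac{7}{4}, B = \frac{27}{4}.
So c(n) = \frac{27 \left(-3\right)^{n}}{4} - \frac{7 \left(-7\right)^{n}}{4}.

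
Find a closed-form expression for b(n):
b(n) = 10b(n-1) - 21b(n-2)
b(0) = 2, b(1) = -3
Characteristic equation: x² - 10x + 21 = 0, which factors as (x - (3))(x - (7)) = 0.
Roots r₁ = 3, r₂ = 7 (distinct).
General solution: b(n) = A·(3)^n + B·(7)^n.
From b(0) = 2: A + B = 2.
From b(1) = -3: 3A + 7B = -3.
Solving: A = \frac{17}{4}, B = - \frac{9}{4}.
So b(n) = \frac{17 \cdot 3^{n}}{4} - \frac{9 \cdot 7^{n}}{4}.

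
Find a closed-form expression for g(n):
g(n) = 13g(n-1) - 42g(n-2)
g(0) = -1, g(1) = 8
Characteristic equation: x² - 13x + 42 = 0, which factors as (x - (6))(x - (7)) = 0.
Roots r₁ = 6, r₂ = 7 (distinct).
General solution: g(n) = A·(6)^n + B·(7)^n.
From g(0) = -1: A + B = -1.
From g(1) = 8: 6A + 7B = 8.
Solving: A = -15, B = 14.
So g(n) = - 15 \cdot 6^{n} + 14 \cdot 7^{n}.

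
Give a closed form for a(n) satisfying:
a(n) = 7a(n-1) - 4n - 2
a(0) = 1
First-order linear with linear forcing.
Homogeneous solution: a_h(n) = A·(7)^n.
Try particular a_p(n) = pn + q. Substituting:
  pn + q = 7(p(n-1) + q) - 4n - 2.
Matching the n-coefficient: p = 7p - 4 ⇒ p = \frac{2}{3}.
Matching constants: q = -7p + 7q - 2 ⇒ q = \frac{10}{9}.
General: a(n) = A·(7)^n + \frac{2 n}{3} + \frac{10}{9}.
Apply a(0) = 1: A + \frac{10}{9} = 1 ⇒ A = - \frac{1}{9}.
So a(n) = - \frac{7^{n}}{9} + \frac{2 n}{3} + \frac{10}{9}.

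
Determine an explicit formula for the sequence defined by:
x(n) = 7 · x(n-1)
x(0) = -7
Pure geometric recurrence with ratio 7.
By induction x(n) = x(0) · (7)^n = - 7 \cdot 7^{n}.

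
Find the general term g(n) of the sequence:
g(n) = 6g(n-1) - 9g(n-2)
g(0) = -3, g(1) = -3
Characteristic equation: x² - 6x + 9 = 0, which is (x - (3))².
Repeated root r = 3.
General solution: g(n) = (A + Bn)·(3)^n.
From g(0) = -3: A = -3.
From g(1) = -3: (A + B)·(3) = -3 ⇒ B = 2.
So g(n) = \left(2 n - 3\right) \cdot (3)^n.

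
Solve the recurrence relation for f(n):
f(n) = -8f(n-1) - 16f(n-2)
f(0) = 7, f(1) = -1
Characteristic equation: x² + 8x + 16 = 0, which is (x - (-4))².
Repeated root r = -4.
General solution: f(n) = (A + Bn)·(-4)^n.
From f(0) = 7: A = 7.
From f(1) = -1: (A + B)·(-4) = -1 ⇒ B = - \frac{27}{4}.
So f(n) = \left(7 - \frac{27 n}{4}\right) \cdot (-4)^n.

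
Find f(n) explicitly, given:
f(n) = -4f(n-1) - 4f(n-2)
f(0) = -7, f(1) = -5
Characteristic equation: x² + 4x + 4 = 0, which is (x - (-2))².
Repeated root r = -2.
General solution: f(n) = (A + Bn)·(-2)^n.
From f(0) = -7: A = -7.
From f(1) = -5: (A + B)·(-2) = -5 ⇒ B = \frac{19}{2}.
So f(n) = \left(\frac{19 n}{2} - 7\right) \cdot (-2)^n.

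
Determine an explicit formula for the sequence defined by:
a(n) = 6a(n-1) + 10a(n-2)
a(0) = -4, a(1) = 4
Characteristic equation: x² - 6x - 10 = 0.
Discriminant Δ = (6)² + 4·(10) = 76.
Roots r₁,₂ = (6 ± √76)/2, so r₁ = 3 + \sqrt{19}, r₂ = 3 - \sqrt{19}.
General solution: a(n) = A·r₁^n + B·r₂^n.
From the initial conditions, A + B = -4 and r₁A + r₂B = 4.
Since r₁ - r₂ = √76: A = (4 - (-4)r₂)/√76 = -2 + \frac{8 \sqrt{19}}{19}, and B = -4 - A = -2 - \frac{8 \sqrt{19}}{19}.
So a(n) = \left(-2 + \frac{8 \sqrt{19}}{19}\right)\left(3 + \sqrt{19}\right)^n + \left(-2 - \frac{8 \sqrt{19}}{19}\right)\left(3 - \sqrt{19}\right)^n.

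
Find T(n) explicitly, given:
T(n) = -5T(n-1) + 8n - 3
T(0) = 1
First-order linear with linear forcing.
Homogeneous solution: T_h(n) = A·(-5)^n.
Try particular T_p(n) = pn + q. Substituting:
  pn + q = -5(p(n-1) + q) + 8n - 3.
Matching the n-coefficient: p = -5p + 8 ⇒ p = \frac{4}{3}.
Matching constants: q = 5p - 5q - 3 ⇒ q = \frac{11}{18}.
General: T(n) = A·(-5)^n + \frac{4 n}{3} + \frac{11}{18}.
Apply T(0) = 1: A + \frac{11}{18} = 1 ⇒ A = \frac{7}{18}.
So T(n) = \frac{7 \left(-5\right)^{n}}{18} + \frac{4 n}{3} + \frac{11}{18}.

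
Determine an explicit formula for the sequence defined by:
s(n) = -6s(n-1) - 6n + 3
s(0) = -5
First-order linear with linear forcing.
Homogeneous solution: s_h(n) = A·(-6)^n.
Try particular s_p(n) = pn + q. Substituting:
  pn + q = -6(p(n-1) + q) - 6n + 3.
Matching the n-coefficient: p = -6p - 6 ⇒ p = - \frac{6}{7}.
Matching constants: q = 6p - 6q + 3 ⇒ q = - \frac{15}{49}.
General: s(n) = A·(-6)^n - \frac{6 n}{7} - \frac{15}{49}.
Apply s(0) = -5: A - \frac{15}{49} = -5 ⇒ A = - \frac{230}{49}.
So s(n) = - \frac{230 \left(-6\right)^{n}}{49} - \frac{6 n}{7} - \frac{15}{49}.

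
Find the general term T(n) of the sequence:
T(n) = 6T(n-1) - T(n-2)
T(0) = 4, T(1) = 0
Characteristic equation: x² - 6x + 1 = 0.
Discriminant Δ = (6)² + 4·(-1) = 32.
Roots r₁,₂ = (6 ± √32)/2, so r₁ = 2 \sqrt{2} + 3, r₂ = 3 - 2 \sqrt{2}.
General solution: T(n) = A·r₁^n + B·r₂^n.
From the initial conditions, A + B = 4 and r₁A + r₂B = 0.
Since r₁ - r₂ = √32: A = (0 - (4)r₂)/√32 = 2 - \frac{3 \sqrt{2}}{2}, and B = 4 - A = 2 + \frac{3 \sqrt{2}}{2}.
So T(n) = \left(2 - \frac{3 \sqrt{2}}{2}\right)\left(2 \sqrt{2} + 3\right)^n + \left(2 + \frac{3 \sqrt{2}}{2}\right)\left(3 - 2 \sqrt{2}\right)^n.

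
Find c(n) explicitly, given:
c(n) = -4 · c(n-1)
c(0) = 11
Pure geometric recurrence with ratio -4.
By induction c(n) = c(0) · (-4)^n = 11 \left(-4\right)^{n}.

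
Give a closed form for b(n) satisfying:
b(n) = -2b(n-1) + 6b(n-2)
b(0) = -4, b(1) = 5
Characteristic equation: x² + 2x - 6 = 0.
Discriminant Δ = (-2)² + 4·(6) = 28.
Roots r₁,₂ = (-2 ± √28)/2, so r₁ = -1 + \sqrt{7}, r₂ = - \sqrt{7} - 1.
General solution: b(n) = A·r₁^n + B·r₂^n.
From the initial conditions, A + B = -4 and r₁A + r₂B = 5.
Since r₁ - r₂ = √28: A = (5 - (-4)r₂)/√28 = -2 + \frac{\sqrt{7}}{14}, and B = -4 - A = -2 - \frac{\sqrt{7}}{14}.
So b(n) = \left(-2 + \frac{\sqrt{7}}{14}\right)\left(-1 + \sqrt{7}\right)^n + \left(-2 - \frac{\sqrt{7}}{14}\right)\left(- \sqrt{7} - 1\right)^n.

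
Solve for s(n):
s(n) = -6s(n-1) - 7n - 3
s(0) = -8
First-order linear with linear forcing.
Homogeneous solution: s_h(n) = A·(-6)^n.
Try particular s_p(n) = pn + q. Substituting:
  pn + q = -6(p(n-1) + q) - 7n - 3.
Matching the n-coefficient: p = -6p - 7 ⇒ p = -1.
Matching constants: q = 6p - 6q - 3 ⇒ q = - \frac{9}{7}.
General: s(n) = A·(-6)^n - n - \frac{9}{7}.
Apply s(0) = -8: A - \frac{9}{7} = -8 ⇒ A = - \frac{47}{7}.
So s(n) = - \frac{47 \left(-6\right)^{n}}{7} - n - \frac{9}{7}.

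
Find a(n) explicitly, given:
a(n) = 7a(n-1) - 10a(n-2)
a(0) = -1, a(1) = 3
Characteristic equation: x² - 7x + 10 = 0, which factors as (x - (2))(x - (5)) = 0.
Roots r₁ = 2, r₂ = 5 (distinct).
General solution: a(n) = A·(2)^n + B·(5)^n.
From a(0) = -1: A + B = -1.
From a(1) = 3: 2A + 5B = 3.
Solving: A = - \frac{8}{3}, B = \frac{5}{3}.
So a(n) = - \frac{8 \cdot 2^{n}}{3} + \frac{5 \cdot 5^{n}}{3}.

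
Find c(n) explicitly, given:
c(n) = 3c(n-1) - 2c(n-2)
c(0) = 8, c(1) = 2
Characteristic equation: x² - 3x + 2 = 0, which factors as (x - (1))(x - (2)) = 0.
Roots r₁ = 1, r₂ = 2 (distinct).
General solution: c(n) = A·(1)^n + B·(2)^n.
From c(0) = 8: A + B = 8.
From c(1) = 2: A + 2B = 2.
Solving: A = 14, B = -6.
So c(n) = 14 - 6 \cdot 2^{n}.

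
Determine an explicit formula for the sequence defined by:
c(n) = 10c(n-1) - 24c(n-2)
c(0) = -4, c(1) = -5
Characteristic equation: x² - 10x + 24 = 0, which factors as (x - (6))(x - (4)) = 0.
Roots r₁ = 6, r₂ = 4 (distinct).
General solution: c(n) = A·(6)^n + B·(4)^n.
From c(0) = -4: A + B = -4.
From c(1) = -5: 6A + 4B = -5.
Solving: A = \frac{11}{2}, B = - \frac{19}{2}.
So c(n) = - \frac{19 \cdot 4^{n}}{2} + \frac{11 \cdot 6^{n}}{2}.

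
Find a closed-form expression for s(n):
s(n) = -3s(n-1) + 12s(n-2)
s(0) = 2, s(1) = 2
Characteristic equation: x² + 3x - 12 = 0.
Discriminant Δ = (-3)² + 4·(12) = 57.
Roots r₁,₂ = (-3 ± √57)/2, so r₁ = - \frac{3}{2} + \frac{\sqrt{57}}{2}, r₂ = - \frac{\sqrt{57}}{2} - \frac{3}{2}.
General solution: s(n) = A·r₁^n + B·r₂^n.
From the initial conditions, A + B = 2 and r₁A + r₂B = 2.
Since r₁ - r₂ = √57: A = (2 - (2)r₂)/√57 = \frac{5 \sqrt{57}}{57} + 1, and B = 2 - A = 1 - \frac{5 \sqrt{57}}{57}.
So s(n) = \left(\frac{5 \sqrt{57}}{57} + 1\right)\left(- \frac{3}{2} + \frac{\sqrt{57}}{2}\right)^n + \left(1 - \frac{5 \sqrt{57}}{57}\right)\left(- \frac{\sqrt{57}}{2} - \frac{3}{2}\right)^n.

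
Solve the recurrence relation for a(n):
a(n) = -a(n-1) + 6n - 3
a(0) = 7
First-order linear with linear forcing.
Homogeneous solution: a_h(n) = A·(-1)^n.
Try particular a_p(n) = pn + q. Substituting:
  pn + q = -(p(n-1) + q) + 6n - 3.
Matching the n-coefficient: p = -p + 6 ⇒ p = 3.
Matching constants: q = p - q - 3 ⇒ q = 0.
General: a(n) = A·(-1)^n + 3 n + 0.
Apply a(0) = 7: A + 0 = 7 ⇒ A = 7.
So a(n) = 7 \left(-1\right)^{n} + 3 n.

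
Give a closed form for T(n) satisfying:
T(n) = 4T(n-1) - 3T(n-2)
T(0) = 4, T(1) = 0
Characteristic equation: x² - 4x + 3 = 0, which factors as (x - (1))(x - (3)) = 0.
Roots r₁ = 1, r₂ = 3 (distinct).
General solution: T(n) = A·(1)^n + B·(3)^n.
From T(0) = 4: A + B = 4.
From T(1) = 0: A + 3B = 0.
Solving: A = 6, B = -2.
So T(n) = 6 - 2 \cdot 3^{n}.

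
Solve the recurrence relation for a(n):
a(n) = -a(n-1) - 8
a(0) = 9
First-order linear non-homogeneous.
Homogeneous solution: a_h(n) = A·(-1)^n.
Try constant particular solution a_p = K: K = -K - 8 ⇒ K = -4.
General: a(n) = A·(-1)^n - 4.
Apply a(0) = 9: A - 4 = 9 ⇒ A = 13.
So a(n) = 13 \left(-1\right)^{n} - 4.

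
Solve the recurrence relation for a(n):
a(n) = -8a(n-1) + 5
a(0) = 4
First-order linear non-homogeneous.
Homogeneous solution: a_h(n) = A·(-8)^n.
Try constant particular solution a_p = K: K = -8K + 5 ⇒ K = \frac{5}{9}.
General: a(n) = A·(-8)^n + \frac{5}{9}.
Apply a(0) = 4: A + \frac{5}{9} = 4 ⇒ A = \frac{31}{9}.
So a(n) = \frac{31 \left(-8\right)^{n}}{9} + \frac{5}{9}.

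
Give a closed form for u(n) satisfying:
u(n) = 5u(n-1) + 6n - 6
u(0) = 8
First-order linear with linear forcing.
Homogeneous solution: u_h(n) = A·(5)^n.
Try particular u_p(n) = pn + q. Substituting:
  pn + q = 5(p(n-1) + q) + 6n - 6.
Matching the n-coefficient: p = 5p + 6 ⇒ p = - \frac{3}{2}.
Matching constants: q = -5p + 5q - 6 ⇒ q = - \frac{3}{8}.
General: u(n) = A·(5)^n - \frac{3 n}{2} - \frac{3}{8}.
Apply u(0) = 8: A - \frac{3}{8} = 8 ⇒ A = \frac{67}{8}.
So u(n) = \frac{67 \cdot 5^{n}}{8} - \frac{3 n}{2} - \frac{3}{8}.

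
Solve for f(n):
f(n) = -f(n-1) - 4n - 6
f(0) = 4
First-order linear with linear forcing.
Homogeneous solution: f_h(n) = A·(-1)^n.
Try particular f_p(n) = pn + q. Substituting:
  pn + q = -(p(n-1) + q) - 4n - 6.
Matching the n-coefficient: p = -p - 4 ⇒ p = -2.
Matching constants: q = p - q - 6 ⇒ q = -4.
General: f(n) = A·(-1)^n - 2 n - 4.
Apply f(0) = 4: A - 4 = 4 ⇒ A = 8.
So f(n) = 8 \left(-1\right)^{n} - 2 n - 4.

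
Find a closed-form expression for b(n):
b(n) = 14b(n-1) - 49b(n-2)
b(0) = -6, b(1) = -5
Characteristic equation: x² - 14x + 49 = 0, which is (x - (7))².
Repeated root r = 7.
General solution: b(n) = (A + Bn)·(7)^n.
From b(0) = -6: A = -6.
From b(1) = -5: (A + B)·(7) = -5 ⇒ B = \frac{37}{7}.
So b(n) = \left(\frac{37 n}{7} - 6\right) \cdot (7)^n.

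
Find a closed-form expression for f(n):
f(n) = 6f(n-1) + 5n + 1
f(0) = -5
First-order linear with linear forcing.
Homogeneous solution: f_h(n) = A·(6)^n.
Try particular f_p(n) = pn + q. Substituting:
  pn + q = 6(p(n-1) + q) + 5n + 1.
Matching the n-coefficient: p = 6p + 5 ⇒ p = -1.
Matching constants: q = -6p + 6q + 1 ⇒ q = - \frac{7}{5}.
General: f(n) = A·(6)^n - n - \frac{7}{5}.
Apply f(0) = -5: A - \frac{7}{5} = -5 ⇒ A = - \frac{18}{5}.
So f(n) = - \frac{18 \cdot 6^{n}}{5} - n - \frac{7}{5}.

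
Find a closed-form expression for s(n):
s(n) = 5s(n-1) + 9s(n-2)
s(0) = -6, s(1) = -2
Characteristic equation: x² - 5x - 9 = 0.
Discriminant Δ = (5)² + 4·(9) = 61.
Roots r₁,₂ = (5 ± √61)/2, so r₁ = \frac{5}{2} + \frac{\sqrt{61}}{2}, r₂ = \frac{5}{2} - \frac{\sqrt{61}}{2}.
General solution: s(n) = A·r₁^n + B·r₂^n.
From the initial conditions, A + B = -6 and r₁A + r₂B = -2.
Since r₁ - r₂ = √61: A = (-2 - (-6)r₂)/√61 = -3 + \frac{13 \sqrt{61}}{61}, and B = -6 - A = -3 - \frac{13 \sqrt{61}}{61}.
So s(n) = \left(-3 + \frac{13 \sqrt{61}}{61}\right)\left(\frac{5}{2} + \frac{\sqrt{61}}{2}\right)^n + \left(-3 - \frac{13 \sqrt{61}}{61}\right)\left(\frac{5}{2} - \frac{\sqrt{61}}{2}\right)^n.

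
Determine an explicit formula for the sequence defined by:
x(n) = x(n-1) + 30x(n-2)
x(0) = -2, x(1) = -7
Characteristic equation: x² - x - 30 = 0, which factors as (x - (-5))(x - (6)) = 0.
Roots r₁ = -5, r₂ = 6 (distinct).
General solution: x(n) = A·(-5)^n + B·(6)^n.
From x(0) = -2: A + B = -2.
From x(1) = -7: -5A + 6B = -7.
Solving: A = - \frac{5}{11}, B = - \frac{17}{11}.
So x(n) = - \frac{5 \left(-5\right)^{n}}{11} - \frac{17 \cdot 6^{n}}{11}.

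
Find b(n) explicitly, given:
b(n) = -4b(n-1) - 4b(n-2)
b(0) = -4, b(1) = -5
Characteristic equation: x² + 4x + 4 = 0, which is (x - (-2))².
Repeated root r = -2.
General solution: b(n) = (A + Bn)·(-2)^n.
From b(0) = -4: A = -4.
From b(1) = -5: (A + B)·(-2) = -5 ⇒ B = \frac{13}{2}.
So b(n) = \left(\frac{13 n}{2} - 4\right) \cdot (-2)^n.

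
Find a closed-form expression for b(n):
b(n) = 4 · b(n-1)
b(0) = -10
Pure geometric recurrence with ratio 4.
By induction b(n) = b(0) · (4)^n = - 10 \cdot 4^{n}.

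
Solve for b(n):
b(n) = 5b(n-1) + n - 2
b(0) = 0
First-order linear with linear forcing.
Homogeneous solution: b_h(n) = A·(5)^n.
Try particular b_p(n) = pn + q. Substituting:
  pn + q = 5(p(n-1) + q) + n - 2.
Matching the n-coefficient: p = 5p + 1 ⇒ p = - \frac{1}{4}.
Matching constants: q = -5p + 5q - 2 ⇒ q = \frac{3}{16}.
General: b(n) = A·(5)^n - \frac{n}{4} + \frac{3}{16}.
Apply b(0) = 0: A + \frac{3}{16} = 0 ⇒ A = - \frac{3}{16}.
So b(n) = - \frac{3 \cdot 5^{n}}{16} - \frac{n}{4} + \frac{3}{16}.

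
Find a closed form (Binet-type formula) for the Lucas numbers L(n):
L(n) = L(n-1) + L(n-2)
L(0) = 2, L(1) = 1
This is the Lucas sequence.
Characteristic equation: x² - x - 1 = 0; roots r₁ = \frac{1}{2} + \frac{\sqrt{5}}{2}, r₂ = \frac{1}{2} - \frac{\sqrt{5}}{2}.
General: L(n) = A·r₁^n + B·r₂^n. Solving with L(0)=2, L(1)=1 gives A = 1, B = 1.
So L(n) = 2^{- n} \left(\left(1 - \sqrt{5}\right)^{n} + \left(1 + \sqrt{5}\right)^{n}\right).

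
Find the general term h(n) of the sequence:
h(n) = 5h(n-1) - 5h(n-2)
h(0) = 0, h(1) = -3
Characteristic equation: x² - 5x + 5 = 0.
Discriminant Δ = (5)² + 4·(-5) = 5.
Roots r₁,₂ = (5 ± √5)/2, so r₁ = \frac{\sqrt{5}}{2} + \frac{5}{2}, r₂ = \frac{5}{2} - \frac{\sqrt{5}}{2}.
General solution: h(n) = A·r₁^n + B·r₂^n.
From the initial conditions, A + B = 0 and r₁A + r₂B = -3.
Since r₁ - r₂ = √5: A = (-3 - (0)r₂)/√5 = - \frac{3 \sqrt{5}}{5}, and B = 0 - A = \frac{3 \sqrt{5}}{5}.
So h(n) = \left(- \frac{3 \sqrt{5}}{5}\right)\left(\frac{\sqrt{5}}{2} + \frac{5}{2}\right)^n + \left(\frac{3 \sqrt{5}}{5}\right)\left(\frac{5}{2} - \frac{\sqrt{5}}{2}\right)^n.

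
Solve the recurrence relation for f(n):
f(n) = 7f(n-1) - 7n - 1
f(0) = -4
First-order linear with linear forcing.
Homogeneous solution: f_h(n) = A·(7)^n.
Try particular f_p(n) = pn + q. Substituting:
  pn + q = 7(p(n-1) + q) - 7n - 1.
Matching the n-coefficient: p = 7p - 7 ⇒ p = \frac{7}{6}.
Matching constants: q = -7p + 7q - 1 ⇒ q = \frac{55}{36}.
General: f(n) = A·(7)^n + \frac{7 n}{6} + \frac{55}{36}.
Apply f(0) = -4: A + \frac{55}{36} = -4 ⇒ A = - \frac{199}{36}.
So f(n) = - \frac{199 \cdot 7^{n}}{36} + \frac{7 n}{6} + \frac{55}{36}.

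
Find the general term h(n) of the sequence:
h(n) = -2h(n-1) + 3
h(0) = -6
First-order linear non-homogeneous.
Homogeneous solution: h_h(n) = A·(-2)^n.
Try constant particular solution h_p = K: K = -2K + 3 ⇒ K = 1.
General: h(n) = A·(-2)^n + 1.
Apply h(0) = -6: A + 1 = -6 ⇒ A = -7.
So h(n) = 1 - 7 \left(-2\right)^{n}.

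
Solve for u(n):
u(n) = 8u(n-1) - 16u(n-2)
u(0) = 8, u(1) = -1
Characteristic equation: x² - 8x + 16 = 0, which is (x - (4))².
Repeated root r = 4.
General solution: u(n) = (A + Bn)·(4)^n.
From u(0) = 8: A = 8.
From u(1) = -1: (A + B)·(4) = -1 ⇒ B = - \frac{33}{4}.
So u(n) = \left(8 - \frac{33 n}{4}\right) \cdot (4)^n.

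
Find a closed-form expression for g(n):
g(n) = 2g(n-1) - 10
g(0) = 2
First-order linear non-homogeneous.
Homogeneous solution: g_h(n) = A·(2)^n.
Try constant particular solution g_p = K: K = 2K - 10 ⇒ K = 10.
General: g(n) = A·(2)^n + 10.
Apply g(0) = 2: A + 10 = 2 ⇒ A = -8.
So g(n) = 10 - 8 \cdot 2^{n}.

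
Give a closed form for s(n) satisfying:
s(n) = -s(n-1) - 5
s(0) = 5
First-order linear non-homogeneous.
Homogeneous solution: s_h(n) = A·(-1)^n.
Try constant particular solution s_p = K: K = -K - 5 ⇒ K = - \frac{5}{2}.
General: s(n) = A·(-1)^n - \frac{5}{2}.
Apply s(0) = 5: A - \frac{5}{2} = 5 ⇒ A = \frac{15}{2}.
So s(n) = \frac{15 \left(-1\right)^{n}}{2} - \frac{5}{2}.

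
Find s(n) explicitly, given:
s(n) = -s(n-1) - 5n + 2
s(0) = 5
First-order linear with linear forcing.
Homogeneous solution: s_h(n) = A·(-1)^n.
Try particular s_p(n) = pn + q. Substituting:
  pn + q = -(p(n-1) + q) - 5n + 2.
Matching the n-coefficient: p = -p - 5 ⇒ p = - \frac{5}{2}.
Matching constants: q = p - q + 2 ⇒ q = - \frac{1}{4}.
General: s(n) = A·(-1)^n - \frac{5 n}{2} - \frac{1}{4}.
Apply s(0) = 5: A - \frac{1}{4} = 5 ⇒ A = \frac{21}{4}.
So s(n) = \frac{21 \left(-1\right)^{n}}{4} - \frac{5 n}{2} - \frac{1}{4}.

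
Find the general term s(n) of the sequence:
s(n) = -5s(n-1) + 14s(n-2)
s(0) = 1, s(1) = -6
Characteristic equation: x² + 5x - 14 = 0, which factors as (x - (2))(x - (-7)) = 0.
Roots r₁ = 2, r₂ = -7 (distinct).
General solution: s(n) = A·(2)^n + B·(-7)^n.
From s(0) = 1: A + B = 1.
From s(1) = -6: 2A - 7B = -6.
Solving: A = \frac{1}{9}, B = \frac{8}{9}.
So s(n) = \frac{8 \left(-7\right)^{n}}{9} + \frac{2^{n}}{9}.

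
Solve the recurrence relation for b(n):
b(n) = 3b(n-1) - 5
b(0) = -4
First-order linear non-homogeneous.
Homogeneous solution: b_h(n) = A·(3)^n.
Try constant particular solution b_p = K: K = 3K - 5 ⇒ K = \frac{5}{2}.
General: b(n) = A·(3)^n + \frac{5}{2}.
Apply b(0) = -4: A + \frac{5}{2} = -4 ⇒ A = - \frac{13}{2}.
So b(n) = \frac{5}{2} - \frac{13 \cdot 3^{n}}{2}.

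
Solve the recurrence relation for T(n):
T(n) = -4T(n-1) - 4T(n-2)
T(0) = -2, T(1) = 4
Characteristic equation: x² + 4x + 4 = 0, which is (x - (-2))².
Repeated root r = -2.
General solution: T(n) = (A + Bn)·(-2)^n.
From T(0) = -2: A = -2.
From T(1) = 4: (A + B)·(-2) = 4 ⇒ B = 0.
So T(n) = \left(-2\right) \cdot (-2)^n.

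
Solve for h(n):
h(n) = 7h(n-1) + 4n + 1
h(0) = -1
First-order linear with linear forcing.
Homogeneous solution: h_h(n) = A·(7)^n.
Try particular h_p(n) = pn + q. Substituting:
  pn + q = 7(p(n-1) + q) + 4n + 1.
Matching the n-coefficient: p = 7p + 4 ⇒ p = - \frac{2}{3}.
Matching constants: q = -7p + 7q + 1 ⇒ q = - \frac{17}{18}.
General: h(n) = A·(7)^n - \frac{2 n}{3} - \frac{17}{18}.
Apply h(0) = -1: A - \frac{17}{18} = -1 ⇒ A = - \frac{1}{18}.
So h(n) = - \frac{7^{n}}{18} - \frac{2 n}{3} - \frac{17}{18}.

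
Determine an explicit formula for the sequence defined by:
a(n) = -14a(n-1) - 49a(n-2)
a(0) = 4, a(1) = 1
Characteristic equation: x² + 14x + 49 = 0, which is (x - (-7))².
Repeated root r = -7.
General solution: a(n) = (A + Bn)·(-7)^n.
From a(0) = 4: A = 4.
From a(1) = 1: (A + B)·(-7) = 1 ⇒ B = - \frac{29}{7}.
So a(n) = \left(4 - \frac{29 n}{7}\right) \cdot (-7)^n.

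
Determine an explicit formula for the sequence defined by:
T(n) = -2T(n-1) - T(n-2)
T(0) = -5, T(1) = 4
Characteristic equation: x² + 2x + 1 = 0, which is (x - (-1))².
Repeated root r = -1.
General solution: T(n) = (A + Bn)·(-1)^n.
From T(0) = -5: A = -5.
From T(1) = 4: (A + B)·(-1) = 4 ⇒ B = 1.
So T(n) = \left(n - 5\right) \cdot (-1)^n.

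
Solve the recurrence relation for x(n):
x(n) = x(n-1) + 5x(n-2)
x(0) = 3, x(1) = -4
Characteristic equation: x² - x - 5 = 0.
Discriminant Δ = (1)² + 4·(5) = 21.
Roots r₁,₂ = (1 ± √21)/2, so r₁ = \frac{1}{2} + \frac{\sqrt{21}}{2}, r₂ = \frac{1}{2} - \frac{\sqrt{21}}{2}.
General solution: x(n) = A·r₁^n + B·r₂^n.
From the initial conditions, A + B = 3 and r₁A + r₂B = -4.
Since r₁ - r₂ = √21: A = (-4 - (3)r₂)/√21 = \frac{3}{2} - \frac{11 \sqrt{21}}{42}, and B = 3 - A = \frac{11 \sqrt{21}}{42} + \frac{3}{2}.
So x(n) = \left(\frac{3}{2} - \frac{11 \sqrt{21}}{42}\right)\left(\frac{1}{2} + \frac{\sqrt{21}}{2}\right)^n + \left(\frac{11 \sqrt{21}}{42} + \frac{3}{2}\right)\left(\frac{1}{2} - \frac{\sqrt{21}}{2}\right)^n.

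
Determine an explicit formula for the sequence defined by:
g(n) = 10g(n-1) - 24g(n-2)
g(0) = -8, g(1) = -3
Characteristic equation: x² - 10x + 24 = 0, which factors as (x - (4))(x - (6)) = 0.
Roots r₁ = 4, r₂ = 6 (distinct).
General solution: g(n) = A·(4)^n + B·(6)^n.
From g(0) = -8: A + B = -8.
From g(1) = -3: 4A + 6B = -3.
Solving: A = - \frac{45}{2}, B = \frac{29}{2}.
So g(n) = - \frac{45 \cdot 4^{n}}{2} + \frac{29 \cdot 6^{n}}{2}.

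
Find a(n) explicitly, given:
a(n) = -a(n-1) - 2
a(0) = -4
First-order linear non-homogeneous.
Homogeneous solution: a_h(n) = A·(-1)^n.
Try constant particular solution a_p = K: K = -K - 2 ⇒ K = -1.
General: a(n) = A·(-1)^n - 1.
Apply a(0) = -4: A - 1 = -4 ⇒ A = -3.
So a(n) = - 3 \left(-1\right)^{n} - 1.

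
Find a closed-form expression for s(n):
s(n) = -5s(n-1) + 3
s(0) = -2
First-order linear non-homogeneous.
Homogeneous solution: s_h(n) = A·(-5)^n.
Try constant particular solution s_p = K: K = -5K + 3 ⇒ K = \frac{1}{2}.
General: s(n) = A·(-5)^n + \frac{1}{2}.
Apply s(0) = -2: A + \frac{1}{2} = -2 ⇒ A = - \frac{5}{2}.
So s(n) = \frac{1}{2} - \frac{5 \left(-5\right)^{n}}{2}.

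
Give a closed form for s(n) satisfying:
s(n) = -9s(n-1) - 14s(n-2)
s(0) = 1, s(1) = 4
Characteristic equation: x² + 9x + 14 = 0, which factors as (x - (-7))(x - (-2)) = 0.
Roots r₁ = -7, r₂ = -2 (distinct).
General solution: s(n) = A·(-7)^n + B·(-2)^n.
From s(0) = 1: A + B = 1.
From s(1) = 4: -7A - 2B = 4.
Solving: A = - \frac{6}{5}, B = \frac{11}{5}.
So s(n) = \frac{11 \left(-2\right)^{n}}{5} - \frac{6 \left(-7\right)^{n}}{5}.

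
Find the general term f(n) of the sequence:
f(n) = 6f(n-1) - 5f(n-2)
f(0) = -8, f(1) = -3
Characteristic equation: x² - 6x + 5 = 0, which factors as (x - (1))(x - (5)) = 0.
Roots r₁ = 1, r₂ = 5 (distinct).
General solution: f(n) = A·(1)^n + B·(5)^n.
From f(0) = -8: A + B = -8.
From f(1) = -3: A + 5B = -3.
Solving: A = - \frac{37}{4}, B = \frac{5}{4}.
So f(n) = \frac{5 \cdot 5^{n}}{4} - \frac{37}{4}.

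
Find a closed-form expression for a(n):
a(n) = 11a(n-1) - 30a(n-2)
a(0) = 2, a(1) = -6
Characteristic equation: x² - 11x + 30 = 0, which factors as (x - (5))(x - (6)) = 0.
Roots r₁ = 5, r₂ = 6 (distinct).
General solution: a(n) = A·(5)^n + B·(6)^n.
From a(0) = 2: A + B = 2.
From a(1) = -6: 5A + 6B = -6.
Solving: A = 18, B = -16.
So a(n) = 18 \cdot 5^{n} - 16 \cdot 6^{n}.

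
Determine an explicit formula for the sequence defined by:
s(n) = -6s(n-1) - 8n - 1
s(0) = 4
First-order linear with linear forcing.
Homogeneous solution: s_h(n) = A·(-6)^n.
Try particular s_p(n) = pn + q. Substituting:
  pn + q = -6(p(n-1) + q) - 8n - 1.
Matching the n-coefficient: p = -6p - 8 ⇒ p = - \frac{8}{7}.
Matching constants: q = 6p - 6q - 1 ⇒ q = - \frac{55}{49}.
General: s(n) = A·(-6)^n - \frac{8 n}{7} - \frac{55}{49}.
Apply s(0) = 4: A - \frac{55}{49} = 4 ⇒ A = \frac{251}{49}.
So s(n) = \frac{251 \left(-6\right)^{n}}{49} - \frac{8 n}{7} - \frac{55}{49}.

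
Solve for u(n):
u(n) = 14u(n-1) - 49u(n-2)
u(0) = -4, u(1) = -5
Characteristic equation: x² - 14x + 49 = 0, which is (x - (7))².
Repeated root r = 7.
General solution: u(n) = (A + Bn)·(7)^n.
From u(0) = -4: A = -4.
From u(1) = -5: (A + B)·(7) = -5 ⇒ B = \frac{23}{7}.
So u(n) = \left(\frac{23 n}{7} - 4\right) \cdot (7)^n.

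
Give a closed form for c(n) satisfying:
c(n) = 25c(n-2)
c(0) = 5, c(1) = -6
Characteristic equation: x² - 25 = 0, which factors as (x - (5))(x - (-5)) = 0.
Roots r₁ = 5, r₂ = -5 (distinct).
General solution: c(n) = A·(5)^n + B·(-5)^n.
From c(0) = 5: A + B = 5.
From c(1) = -6: 5A - 5B = -6.
Solving: A = \frac{19}{10}, B = \frac{31}{10}.
So c(n) = \frac{31 \left(-5\right)^{n}}{10} + \frac{19 \cdot 5^{n}}{10}.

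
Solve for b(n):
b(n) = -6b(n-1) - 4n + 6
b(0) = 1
First-order linear with linear forcing.
Homogeneous solution: b_h(n) = A·(-6)^n.
Try particular b_p(n) = pn + q. Substituting:
  pn + q = -6(p(n-1) + q) - 4n + 6.
Matching the n-coefficient: p = -6p - 4 ⇒ p = - \frac{4}{7}.
Matching constants: q = 6p - 6q + 6 ⇒ q = \frac{18}{49}.
General: b(n) = A·(-6)^n - \frac{4 n}{7} + \frac{18}{49}.
Apply b(0) = 1: A + \frac{18}{49} = 1 ⇒ A = \frac{31}{49}.
So b(n) = \frac{31 \left(-6\right)^{n}}{49} - \frac{4 n}{7} + \frac{18}{49}.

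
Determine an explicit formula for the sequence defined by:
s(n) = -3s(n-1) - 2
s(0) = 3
First-order linear non-homogeneous.
Homogeneous solution: s_h(n) = A·(-3)^n.
Try constant particular solution s_p = K: K = -3K - 2 ⇒ K = - \frac{1}{2}.
General: s(n) = A·(-3)^n - \frac{1}{2}.
Apply s(0) = 3: A - \frac{1}{2} = 3 ⇒ A = \frac{7}{2}.
So s(n) = \frac{7 \left(-3\right)^{n}}{2} - \frac{1}{2}.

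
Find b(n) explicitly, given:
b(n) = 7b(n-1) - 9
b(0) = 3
First-order linear non-homogeneous.
Homogeneous solution: b_h(n) = A·(7)^n.
Try constant particular solution b_p = K: K = 7K - 9 ⇒ K = \frac{3}{2}.
General: b(n) = A·(7)^n + \frac{3}{2}.
Apply b(0) = 3: A + \frac{3}{2} = 3 ⇒ A = \frac{3}{2}.
So b(n) = \frac{3 \cdot 7^{n}}{2} + \frac{3}{2}.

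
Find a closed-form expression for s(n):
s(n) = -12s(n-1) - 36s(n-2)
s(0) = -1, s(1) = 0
Characteristic equation: x² + 12x + 36 = 0, which is (x - (-6))².
Repeated root r = -6.
General solution: s(n) = (A + Bn)·(-6)^n.
From s(0) = -1: A = -1.
From s(1) = 0: (A + B)·(-6) = 0 ⇒ B = 1.
So s(n) = \left(n - 1\right) \cdot (-6)^n.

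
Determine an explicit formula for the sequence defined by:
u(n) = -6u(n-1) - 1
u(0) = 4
First-order linear non-homogeneous.
Homogeneous solution: u_h(n) = A·(-6)^n.
Try constant particular solution u_p = K: K = -6K - 1 ⇒ K = - \frac{1}{7}.
General: u(n) = A·(-6)^n - \frac{1}{7}.
Apply u(0) = 4: A - \frac{1}{7} = 4 ⇒ A = \frac{29}{7}.
So u(n) = \frac{29 \left(-6\right)^{n}}{7} - \frac{1}{7}.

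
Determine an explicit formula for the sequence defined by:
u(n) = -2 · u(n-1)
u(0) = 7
Pure geometric recurrence with ratio -2.
By induction u(n) = u(0) · (-2)^n = 7 \left(-2\right)^{n}.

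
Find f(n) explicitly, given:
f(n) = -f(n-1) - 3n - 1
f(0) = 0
First-order linear with linear forcing.
Homogeneous solution: f_h(n) = A·(-1)^n.
Try particular f_p(n) = pn + q. Substituting:
  pn + q = -(p(n-1) + q) - 3n - 1.
Matching the n-coefficient: p = -p - 3 ⇒ p = - \frac{3}{2}.
Matching constants: q = p - q - 1 ⇒ q = - \frac{5}{4}.
General: f(n) = A·(-1)^n - \frac{3 n}{2} - \frac{5}{4}.
Apply f(0) = 0: A - \frac{5}{4} = 0 ⇒ A = \frac{5}{4}.
So f(n) = \frac{5 \left(-1\right)^{n}}{4} - \frac{3 n}{2} - \frac{5}{4}.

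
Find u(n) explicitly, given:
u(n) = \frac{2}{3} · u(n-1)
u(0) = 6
Pure geometric recurrence with ratio \frac{2}{3}.
By induction u(n) = u(0) · (\frac{2}{3})^n = 6 \left(\frac{2}{3}\right)^{n}.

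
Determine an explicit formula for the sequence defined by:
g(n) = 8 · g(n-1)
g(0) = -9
Pure geometric recurrence with ratio 8.
By induction g(n) = g(0) · (8)^n = - 9 \cdot 8^{n}.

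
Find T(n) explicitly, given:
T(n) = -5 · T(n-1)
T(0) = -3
Pure geometric recurrence with ratio -5.
By induction T(n) = T(0) · (-5)^n = - 3 \left(-5\right)^{n}.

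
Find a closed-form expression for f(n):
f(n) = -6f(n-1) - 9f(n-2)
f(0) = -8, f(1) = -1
Characteristic equation: x² + 6x + 9 = 0, which is (x - (-3))².
Repeated root r = -3.
General solution: f(n) = (A + Bn)·(-3)^n.
From f(0) = -8: A = -8.
From f(1) = -1: (A + B)·(-3) = -1 ⇒ B = \frac{25}{3}.
So f(n) = \left(\frac{25 n}{3} - 8\right) \cdot (-3)^n.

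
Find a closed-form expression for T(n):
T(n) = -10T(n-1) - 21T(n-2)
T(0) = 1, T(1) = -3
Characteristic equation: x² + 10x + 21 = 0, which factors as (x - (-3))(x - (-7)) = 0.
Roots r₁ = -3, r₂ = -7 (distinct).
General solution: T(n) = A·(-3)^n + B·(-7)^n.
From T(0) = 1: A + B = 1.
From T(1) = -3: -3A - 7B = -3.
Solving: A = 1, B = 0.
So T(n) = \left(-3\right)^{n}.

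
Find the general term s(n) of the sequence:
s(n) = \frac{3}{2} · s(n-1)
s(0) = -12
Pure geometric recurrence with ratio \frac{3}{2}.
By induction s(n) = s(0) · (\frac{3}{2})^n = - 12 \left(\frac{3}{2}\right)^{n}.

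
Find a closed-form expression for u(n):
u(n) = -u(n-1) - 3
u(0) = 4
First-order linear non-homogeneous.
Homogeneous solution: u_h(n) = A·(-1)^n.
Try constant particular solution u_p = K: K = -K - 3 ⇒ K = - \frac{3}{2}.
General: u(n) = A·(-1)^n - \frac{3}{2}.
Apply u(0) = 4: A - \frac{3}{2} = 4 ⇒ A = \frac{11}{2}.
So u(n) = \frac{11 \left(-1\right)^{n}}{2} - \frac{3}{2}.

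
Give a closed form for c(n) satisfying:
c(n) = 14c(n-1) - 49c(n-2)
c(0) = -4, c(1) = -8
Characteristic equation: x² - 14x + 49 = 0, which is (x - (7))².
Repeated root r = 7.
General solution: c(n) = (A + Bn)·(7)^n.
From c(0) = -4: A = -4.
From c(1) = -8: (A + B)·(7) = -8 ⇒ B = \frac{20}{7}.
So c(n) = \left(\frac{20 n}{7} - 4\right) \cdot (7)^n.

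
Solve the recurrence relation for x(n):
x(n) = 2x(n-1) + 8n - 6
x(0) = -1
First-order linear with linear forcing.
Homogeneous solution: x_h(n) = A·(2)^n.
Try particular x_p(n) = pn + q. Substituting:
  pn + q = 2(p(n-1) + q) + 8n - 6.
Matching the n-coefficient: p = 2p + 8 ⇒ p = -8.
Matching constants: q = -2p + 2q - 6 ⇒ q = -10.
General: x(n) = A·(2)^n - 8 n - 10.
Apply x(0) = -1: A - 10 = -1 ⇒ A = 9.
So x(n) = 9 \cdot 2^{n} - 8 n - 10.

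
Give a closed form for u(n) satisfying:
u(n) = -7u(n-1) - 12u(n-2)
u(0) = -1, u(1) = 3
Characteristic equation: x² + 7x + 12 = 0, which factors as (x - (-4))(x - (-3)) = 0.
Roots r₁ = -4, r₂ = -3 (distinct).
General solution: u(n) = A·(-4)^n + B·(-3)^n.
From u(0) = -1: A + B = -1.
From u(1) = 3: -4A - 3B = 3.
Solving: A = 0, B = -1.
So u(n) = - \left(-3\right)^{n}.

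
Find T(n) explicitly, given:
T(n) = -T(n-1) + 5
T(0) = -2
First-order linear non-homogeneous.
Homogeneous solution: T_h(n) = A·(-1)^n.
Try constant particular solution T_p = K: K = -K + 5 ⇒ K = \frac{5}{2}.
General: T(n) = A·(-1)^n + \frac{5}{2}.
Apply T(0) = -2: A + \frac{5}{2} = -2 ⇒ A = - \frac{9}{2}.
So T(n) = \frac{5}{2} - \frac{9 \left(-1\right)^{n}}{2}.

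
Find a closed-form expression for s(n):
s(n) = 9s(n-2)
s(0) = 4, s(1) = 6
Characteristic equation: x² - 9 = 0, which factors as (x - (-3))(x - (3)) = 0.
Roots r₁ = -3, r₂ = 3 (distinct).
General solution: s(n) = A·(-3)^n + B·(3)^n.
From s(0) = 4: A + B = 4.
From s(1) = 6: -3A + 3B = 6.
Solving: A = 1, B = 3.
So s(n) = \left(-3\right)^{n} + 3 \cdot 3^{n}.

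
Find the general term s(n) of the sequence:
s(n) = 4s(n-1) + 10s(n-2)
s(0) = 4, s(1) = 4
Characteristic equation: x² - 4x - 10 = 0.
Discriminant Δ = (4)² + 4·(10) = 56.
Roots r₁,₂ = (4 ± √56)/2, so r₁ = 2 + \sqrt{14}, r₂ = 2 - \sqrt{14}.
General solution: s(n) = A·r₁^n + B·r₂^n.
From the initial conditions, A + B = 4 and r₁A + r₂B = 4.
Since r₁ - r₂ = √56: A = (4 - (4)r₂)/√56 = 2 - \frac{\sqrt{14}}{7}, and B = 4 - A = \frac{\sqrt{14}}{7} + 2.
So s(n) = \left(2 - \frac{\sqrt{14}}{7}\right)\left(2 + \sqrt{14}\right)^n + \left(\frac{\sqrt{14}}{7} + 2\right)\left(2 - \sqrt{14}\right)^n.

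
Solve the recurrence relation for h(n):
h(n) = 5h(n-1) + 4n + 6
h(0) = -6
First-order linear with linear forcing.
Homogeneous solution: h_h(n) = A·(5)^n.
Try particular h_p(n) = pn + q. Substituting:
  pn + q = 5(p(n-1) + q) + 4n + 6.
Matching the n-coefficient: p = 5p + 4 ⇒ p = -1.
Matching constants: q = -5p + 5q + 6 ⇒ q = - \frac{11}{4}.
General: h(n) = A·(5)^n - n - \frac{11}{4}.
Apply h(0) = -6: A - \frac{11}{4} = -6 ⇒ A = - \frac{13}{4}.
So h(n) = - \frac{13 \cdot 5^{n}}{4} - n - \frac{11}{4}.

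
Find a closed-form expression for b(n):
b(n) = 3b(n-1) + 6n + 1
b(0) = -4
First-order linear with linear forcing.
Homogeneous solution: b_h(n) = A·(3)^n.
Try particular b_p(n) = pn + q. Substituting:
  pn + q = 3(p(n-1) + q) + 6n + 1.
Matching the n-coefficient: p = 3p + 6 ⇒ p = -3.
Matching constants: q = -3p + 3q + 1 ⇒ q = -5.
General: b(n) = A·(3)^n - 3 n - 5.
Apply b(0) = -4: A - 5 = -4 ⇒ A = 1.
So b(n) = 3^{n} - 3 n - 5.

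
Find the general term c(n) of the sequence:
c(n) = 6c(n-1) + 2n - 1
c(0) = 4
First-order linear with linear forcing.
Homogeneous solution: c_h(n) = A·(6)^n.
Try particular c_p(n) = pn + q. Substituting:
  pn + q = 6(p(n-1) + q) + 2n - 1.
Matching the n-coefficient: p = 6p + 2 ⇒ p = - \frac{2}{5}.
Matching constants: q = -6p + 6q - 1 ⇒ q = - \frac{7}{25}.
General: c(n) = A·(6)^n - \frac{2 n}{5} - \frac{7}{25}.
Apply c(0) = 4: A - \frac{7}{25} = 4 ⇒ A = \frac{107}{25}.
So c(n) = \frac{107 \cdot 6^{n}}{25} - \frac{2 n}{5} - \frac{7}{25}.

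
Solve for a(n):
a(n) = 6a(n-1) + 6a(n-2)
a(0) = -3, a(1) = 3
Characteristic equation: x² - 6x - 6 = 0.
Discriminant Δ = (6)² + 4·(6) = 60.
Roots r₁,₂ = (6 ± √60)/2, so r₁ = 3 + \sqrt{15}, r₂ = 3 - \sqrt{15}.
General solution: a(n) = A·r₁^n + B·r₂^n.
From the initial conditions, A + B = -3 and r₁A + r₂B = 3.
Since r₁ - r₂ = √60: A = (3 - (-3)r₂)/√60 = - \frac{3}{2} + \frac{2 \sqrt{15}}{5}, and B = -3 - A = - \frac{2 \sqrt{15}}{5} - \frac{3}{2}.
So a(n) = \left(- \frac{3}{2} + \frac{2 \sqrt{15}}{5}\right)\left(3 + \sqrt{15}\right)^n + \left(- \frac{2 \sqrt{15}}{5} - \frac{3}{2}\right)\left(3 - \sqrt{15}\right)^n.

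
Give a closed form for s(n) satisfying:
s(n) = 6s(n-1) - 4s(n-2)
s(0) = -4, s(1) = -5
Characteristic equation: x² - 6x + 4 = 0.
Discriminant Δ = (6)² + 4·(-4) = 20.
Roots r₁,₂ = (6 ± √20)/2, so r₁ = \sqrt{5} + 3, r₂ = 3 - \sqrt{5}.
General solution: s(n) = A·r₁^n + B·r₂^n.
From the initial conditions, A + B = -4 and r₁A + r₂B = -5.
Since r₁ - r₂ = √20: A = (-5 - (-4)r₂)/√20 = -2 + \frac{7 \sqrt{5}}{10}, and B = -4 - A = -2 - \frac{7 \sqrt{5}}{10}.
So s(n) = \left(-2 + \frac{7 \sqrt{5}}{10}\right)\left(\sqrt{5} + 3\right)^n + \left(-2 - \frac{7 \sqrt{5}}{10}\right)\left(3 - \sqrt{5}\right)^n.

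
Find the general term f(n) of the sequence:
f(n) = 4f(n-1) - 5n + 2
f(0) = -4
First-order linear with linear forcing.
Homogeneous solution: f_h(n) = A·(4)^n.
Try particular f_p(n) = pn + q. Substituting:
  pn + q = 4(p(n-1) + q) - 5n + 2.
Matching the n-coefficient: p = 4p - 5 ⇒ p = \frac{5}{3}.
Matching constants: q = -4p + 4q + 2 ⇒ q = \frac{14}{9}.
General: f(n) = A·(4)^n + \frac{5 n}{3} + \frac{14}{9}.
Apply f(0) = -4: A + \frac{14}{9} = -4 ⇒ A = - \frac{50}{9}.
So f(n) = - \frac{50 \cdot 4^{n}}{9} + \frac{5 n}{3} + \frac{14}{9}.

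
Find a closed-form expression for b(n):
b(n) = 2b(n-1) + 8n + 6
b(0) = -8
First-order linear with linear forcing.
Homogeneous solution: b_h(n) = A·(2)^n.
Try particular b_p(n) = pn + q. Substituting:
  pn + q = 2(p(n-1) + q) + 8n + 6.
Matching the n-coefficient: p = 2p + 8 ⇒ p = -8.
Matching constants: q = -2p + 2q + 6 ⇒ q = -22.
General: b(n) = A·(2)^n - 8 n - 22.
Apply b(0) = -8: A - 22 = -8 ⇒ A = 14.
So b(n) = 14 \cdot 2^{n} - 8 n - 22.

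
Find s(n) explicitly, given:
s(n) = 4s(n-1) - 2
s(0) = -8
First-order linear non-homogeneous.
Homogeneous solution: s_h(n) = A·(4)^n.
Try constant particular solution s_p = K: K = 4K - 2 ⇒ K = \frac{2}{3}.
General: s(n) = A·(4)^n + \frac{2}{3}.
Apply s(0) = -8: A + \frac{2}{3} = -8 ⇒ A = - \frac{26}{3}.
So s(n) = \frac{2}{3} - \frac{26 \cdot 4^{n}}{3}.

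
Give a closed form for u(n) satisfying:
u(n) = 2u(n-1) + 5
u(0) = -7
First-order linear non-homogeneous.
Homogeneous solution: u_h(n) = A·(2)^n.
Try constant particular solution u_p = K: K = 2K + 5 ⇒ K = -5.
General: u(n) = A·(2)^n - 5.
Apply u(0) = -7: A - 5 = -7 ⇒ A = -2.
So u(n) = - 2 \cdot 2^{n} - 5.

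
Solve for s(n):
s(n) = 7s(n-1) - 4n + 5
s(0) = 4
First-order linear with linear forcing.
Homogeneous solution: s_h(n) = A·(7)^n.
Try particular s_p(n) = pn + q. Substituting:
  pn + q = 7(p(n-1) + q) - 4n + 5.
Matching the n-coefficient: p = 7p - 4 ⇒ p = \frac{2}{3}.
Matching constants: q = -7p + 7q + 5 ⇒ q = - \frac{1}{18}.
General: s(n) = A·(7)^n + \frac{2 n}{3} - \frac{1}{18}.
Apply s(0) = 4: A - \frac{1}{18} = 4 ⇒ A = \frac{73}{18}.
So s(n) = \frac{73 \cdot 7^{n}}{18} + \frac{2 n}{3} - \frac{1}{18}.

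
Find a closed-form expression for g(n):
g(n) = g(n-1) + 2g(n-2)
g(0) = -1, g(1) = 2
Characteristic equation: x² - x - 2 = 0, which factors as (x - (2))(x - (-1)) = 0.
Roots r₁ = 2, r₂ = -1 (distinct).
General solution: g(n) = A·(2)^n + B·(-1)^n.
From g(0) = -1: A + B = -1.
From g(1) = 2: 2A - B = 2.
Solving: A = \frac{1}{3}, B = - \frac{4}{3}.
So g(n) = - \frac{4 \left(-1\right)^{n}}{3} + \frac{2^{n}}{3}.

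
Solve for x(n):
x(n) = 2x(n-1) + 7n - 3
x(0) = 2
First-order linear with linear forcing.
Homogeneous solution: x_h(n) = A·(2)^n.
Try particular x_p(n) = pn + q. Substituting:
  pn + q = 2(p(n-1) + q) + 7n - 3.
Matching the n-coefficient: p = 2p + 7 ⇒ p = -7.
Matching constants: q = -2p + 2q - 3 ⇒ q = -11.
General: x(n) = A·(2)^n - 7 n - 11.
Apply x(0) = 2: A - 11 = 2 ⇒ A = 13.
So x(n) = 13 \cdot 2^{n} - 7 n - 11.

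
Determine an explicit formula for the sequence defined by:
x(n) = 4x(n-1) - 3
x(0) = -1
First-order linear non-homogeneous.
Homogeneous solution: x_h(n) = A·(4)^n.
Try constant particular solution x_p = K: K = 4K - 3 ⇒ K = 1.
General: x(n) = A·(4)^n + 1.
Apply x(0) = -1: A + 1 = -1 ⇒ A = -2.
So x(n) = 1 - 2 \cdot 4^{n}.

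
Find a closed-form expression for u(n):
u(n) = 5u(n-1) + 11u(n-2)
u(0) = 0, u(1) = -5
Characteristic equation: x² - 5x - 11 = 0.
Discriminant Δ = (5)² + 4·(11) = 69.
Roots r₁,₂ = (5 ± √69)/2, so r₁ = \frac{5}{2} + \frac{\sqrt{69}}{2}, r₂ = \frac{5}{2} - \frac{\sqrt{69}}{2}.
General solution: u(n) = A·r₁^n + B·r₂^n.
From the initial conditions, A + B = 0 and r₁A + r₂B = -5.
Since r₁ - r₂ = √69: A = (-5 - (0)r₂)/√69 = - \frac{5 \sqrt{69}}{69}, and B = 0 - A = \frac{5 \sqrt{69}}{69}.
So u(n) = \left(- \frac{5 \sqrt{69}}{69}\right)\left(\frac{5}{2} + \frac{\sqrt{69}}{2}\right)^n + \left(\frac{5 \sqrt{69}}{69}\right)\left(\frac{5}{2} - \frac{\sqrt{69}}{2}\right)^n.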